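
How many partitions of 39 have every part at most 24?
p(39, parts ≤ 24) = 30677

Use the recurrence p(n, m) = p(n, m−1) + p(n−m, m): either the largest part is < m (count p(n, m−1)) or the largest part is exactly m (remove one copy of m, count p(n−m, m)). With p(0, ·) = 1 this gives p(39, parts ≤ 24) = 30677. (By conjugating Young diagrams, this also counts partitions of 39 into at most 24 parts.)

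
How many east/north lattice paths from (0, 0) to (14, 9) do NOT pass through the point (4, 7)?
Number of paths = 795410

Total paths from (0, 0) to (14, 9): C(23, 14) = 817190. Paths through (4, 7): (paths (0, 0) → (4, 7)) × (paths (4, 7) → (14, 9)) = C(11, 4) · C(12, 10) = 330 · 66 = 21780. Avoidance count = 817190 − 21780 = 795410.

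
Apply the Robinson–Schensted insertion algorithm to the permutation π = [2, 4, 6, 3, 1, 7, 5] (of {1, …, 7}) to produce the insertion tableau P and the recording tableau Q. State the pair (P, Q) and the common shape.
P = [1, 3, 5, 7] / [2, 6] / [4];  Q = [1, 2, 3, 6] / [4, 7] / [5];  common shape = (4, 2, 1)

Row-insert the values π_1, π_2, … into P one at a time, bumping the leftmost entry strictly greater than the inserted value down to the next row. The recording tableau Q records, in position (i, j), the step at which that cell was added to P.
  Insert 2 (step 1): P = [2];  Q = [1]
  Insert 4 (step 2): P = [2, 4];  Q = [1, 2]
  Insert 6 (step 3): P = [2, 4, 6];  Q = [1, 2, 3]
  Insert 3 (step 4): P = [2, 3, 6] / [4];  Q = [1, 2, 3] / [4]
  Insert 1 (step 5): P = [1, 3, 6] / [2] / [4];  Q = [1, 2, 3] / [4] / [5]
  Insert 7 (step 6): P = [1, 3, 6, 7] / [2] / [4];  Q = [1, 2, 3, 6] / [4] / [5]
  Insert 5 (step 7): P = [1, 3, 5, 7] / [2, 6] / [4];  Q = [1, 2, 3, 6] / [4, 7] / [5]
Final shape: (4, 2, 1).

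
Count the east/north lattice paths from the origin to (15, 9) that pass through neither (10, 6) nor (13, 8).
Number of paths = 488826

Inclusion–exclusion. Total paths: C(24, 15) = 1307504. Through P₁: C(16, 10)·C(8, 5) = 448448. Through P₂: C(21, 13)·C(3, 2) = 610470. Since P₁ is strictly southwest of P₂, a monotone path through both must visit P₁ then P₂; paths through both = C(16, 10)·C(5, 3)·C(3, 2) = 240240. Avoid both = 1307504 − 448448 − 610470 + 240240 = 488826.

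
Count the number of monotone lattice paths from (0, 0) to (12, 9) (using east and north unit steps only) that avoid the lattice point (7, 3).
Number of paths = 238490

Total paths from (0, 0) to (12, 9): C(21, 12) = 293930. Paths through (7, 3): (paths (0, 0) → (7, 3)) × (paths (7, 3) → (12, 9)) = C(10, 7) · C(11, 5) = 120 · 462 = 55440. Avoidance count = 293930 − 55440 = 238490.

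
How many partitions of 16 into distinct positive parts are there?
q(16) = 32

List partitions of 16 into distinct parts: 16, 15+1, 14+2, 13+3, 13+2+1, 12+4, 12+3+1, 11+5, 11+4+1, 11+3+2, 10+6, 10+5+1, 10+4+2, 10+3+2+1, 9+7, 9+6+1, 9+5+2, 9+4+3, 9+4+2+1, 8+7+1, 8+6+2, 8+5+3, 8+5+2+1, 8+4+3+1, 7+6+3, 7+6+2+1, 7+5+4, 7+5+3+1, 7+4+3+2, 6+5+4+1, … (32 total). There are q(16) = 32. (Euler: this equals the number of odd-part partitions of 16.)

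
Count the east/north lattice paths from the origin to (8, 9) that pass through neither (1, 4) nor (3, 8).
Number of paths = 19810

Inclusion–exclusion. Total paths: C(17, 8) = 24310. Through P₁: C(5, 1)·C(12, 7) = 3960. Through P₂: C(11, 3)·C(6, 5) = 990. Since P₁ is strictly southwest of P₂, a monotone path through both must visit P₁ then P₂; paths through both = C(5, 1)·C(6, 2)·C(6, 5) = 450. Avoid both = 24310 − 3960 − 990 + 450 = 19810.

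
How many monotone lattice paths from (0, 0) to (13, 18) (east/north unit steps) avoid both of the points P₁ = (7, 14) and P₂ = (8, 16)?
Number of paths = 173715024

Inclusion–exclusion. Total paths: C(31, 13) = 206253075. Through P₁: C(21, 7)·C(10, 6) = 24418800. Through P₂: C(24, 8)·C(7, 5) = 15444891. Since P₁ is strictly southwest of P₂, a monotone path through both must visit P₁ then P₂; paths through both = C(21, 7)·C(3, 1)·C(7, 5) = 7325640. Avoid both = 206253075 − 24418800 − 15444891 + 7325640 = 173715024.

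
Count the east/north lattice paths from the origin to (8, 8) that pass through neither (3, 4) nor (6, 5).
Number of paths = 5240

Inclusion–exclusion. Total paths: C(16, 8) = 12870. Through P₁: C(7, 3)·C(9, 5) = 4410. Through P₂: C(11, 6)·C(5, 2) = 4620. Since P₁ is strictly southwest of P₂, a monotone path through both must visit P₁ then P₂; paths through both = C(7, 3)·C(4, 3)·C(5, 2) = 1400. Avoid both = 12870 − 4410 − 4620 + 1400 = 5240.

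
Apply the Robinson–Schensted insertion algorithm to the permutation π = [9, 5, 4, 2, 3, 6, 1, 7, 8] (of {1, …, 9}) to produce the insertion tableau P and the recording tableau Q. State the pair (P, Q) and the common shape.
P = [1, 3, 6, 7, 8] / [2] / [4] / [5] / [9];  Q = [1, 5, 6, 8, 9] / [2] / [3] / [4] / [7];  common shape = (5, 1, 1, 1, 1)

Row-insert the values π_1, π_2, … into P one at a time, bumping the leftmost entry strictly greater than the inserted value down to the next row. The recording tableau Q records, in position (i, j), the step at which that cell was added to P.
  Insert 9 (step 1): P = [9];  Q = [1]
  Insert 5 (step 2): P = [5] / [9];  Q = [1] / [2]
  Insert 4 (step 3): P = [4] / [5] / [9];  Q = [1] / [2] / [3]
  Insert 2 (step 4): P = [2] / [4] / [5] / [9];  Q = [1] / [2] / [3] / [4]
  Insert 3 (step 5): P = [2, 3] / [4] / [5] / [9];  Q = [1, 5] / [2] / [3] / [4]
  Insert 6 (step 6): P = [2, 3, 6] / [4] / [5] / [9];  Q = [1, 5, 6] / [2] / [3] / [4]
  Insert 1 (step 7): P = [1, 3, 6] / [2] / [4] / [5] / [9];  Q = [1, 5, 6] / [2] / [3] / [4] / [7]
  Insert 7 (step 8): P = [1, 3, 6, 7] / [2] / [4] / [5] / [9];  Q = [1, 5, 6, 8] / [2] / [3] / [4] / [7]
  Insert 8 (step 9): P = [1, 3, 6, 7, 8] / [2] / [4] / [5] / [9];  Q = [1, 5, 6, 8, 9] / [2] / [3] / [4] / [7]
Final shape: (5, 1, 1, 1, 1).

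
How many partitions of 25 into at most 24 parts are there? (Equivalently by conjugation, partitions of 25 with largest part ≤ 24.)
p(25, parts ≤ 24) = 1957

Use the recurrence p(n, m) = p(n, m−1) + p(n−m, m): either the largest part is < m (count p(n, m−1)) or the largest part is exactly m (remove one copy of m, count p(n−m, m)). With p(0, ·) = 1 this gives p(25, parts ≤ 24) = 1957. (By conjugating Young diagrams, this also counts partitions of 25 into at most 24 parts.)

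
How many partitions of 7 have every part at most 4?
p(7, parts ≤ 4) = 11

Partitions of 7 with all parts ≤ 4: 4+3, 4+2+1, 4+1+1+1, 3+3+1, 3+2+2, 3+2+1+1, 3+1+1+1+1, 2+2+2+1, 2+2+1+1+1, 2+1+1+1+1+1, 1+1+1+1+1+1+1. Count = 11.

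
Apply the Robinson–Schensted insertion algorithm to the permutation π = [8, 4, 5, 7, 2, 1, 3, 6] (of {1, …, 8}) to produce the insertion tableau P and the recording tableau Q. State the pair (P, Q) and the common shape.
P = [1, 3, 6] / [2, 5, 7] / [4] / [8];  Q = [1, 3, 4] / [2, 7, 8] / [5] / [6];  common shape = (3, 3, 1, 1)

Row-insert the values π_1, π_2, … into P one at a time, bumping the leftmost entry strictly greater than the inserted value down to the next row. The recording tableau Q records, in position (i, j), the step at which that cell was added to P.
  Insert 8 (step 1): P = [8];  Q = [1]
  Insert 4 (step 2): P = [4] / [8];  Q = [1] / [2]
  Insert 5 (step 3): P = [4, 5] / [8];  Q = [1, 3] / [2]
  Insert 7 (step 4): P = [4, 5, 7] / [8];  Q = [1, 3, 4] / [2]
  Insert 2 (step 5): P = [2, 5, 7] / [4] / [8];  Q = [1, 3, 4] / [2] / [5]
  Insert 1 (step 6): P = [1, 5, 7] / [2] / [4] / [8];  Q = [1, 3, 4] / [2] / [5] / [6]
  Insert 3 (step 7): P = [1, 3, 7] / [2, 5] / [4] / [8];  Q = [1, 3, 4] / [2, 7] / [5] / [6]
  Insert 6 (step 8): P = [1, 3, 6] / [2, 5, 7] / [4] / [8];  Q = [1, 3, 4] / [2, 7, 8] / [5] / [6]
Final shape: (3, 3, 1, 1).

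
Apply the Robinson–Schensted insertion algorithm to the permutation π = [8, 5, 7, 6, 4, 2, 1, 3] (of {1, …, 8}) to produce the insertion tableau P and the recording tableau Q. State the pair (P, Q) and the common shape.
P = [1, 3] / [2, 6] / [4] / [5] / [7] / [8];  Q = [1, 3] / [2, 8] / [4] / [5] / [6] / [7];  common shape = (2, 2, 1, 1, 1, 1)

Row-insert the values π_1, π_2, … into P one at a time, bumping the leftmost entry strictly greater than the inserted value down to the next row. The recording tableau Q records, in position (i, j), the step at which that cell was added to P.
  Insert 8 (step 1): P = [8];  Q = [1]
  Insert 5 (step 2): P = [5] / [8];  Q = [1] / [2]
  Insert 7 (step 3): P = [5, 7] / [8];  Q = [1, 3] / [2]
  Insert 6 (step 4): P = [5, 6] / [7] / [8];  Q = [1, 3] / [2] / [4]
  Insert 4 (step 5): P = [4, 6] / [5] / [7] / [8];  Q = [1, 3] / [2] / [4] / [5]
  Insert 2 (step 6): P = [2, 6] / [4] / [5] / [7] / [8];  Q = [1, 3] / [2] / [4] / [5] / [6]
  Insert 1 (step 7): P = [1, 6] / [2] / [4] / [5] / [7] / [8];  Q = [1, 3] / [2] / [4] / [5] / [6] / [7]
  Insert 3 (step 8): P = [1, 3] / [2, 6] / [4] / [5] / [7] / [8];  Q = [1, 3] / [2, 8] / [4] / [5] / [6] / [7]
Final shape: (2, 2, 1, 1, 1, 1).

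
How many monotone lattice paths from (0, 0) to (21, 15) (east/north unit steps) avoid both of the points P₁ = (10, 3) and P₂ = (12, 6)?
Number of paths = 4417679772

Inclusion–exclusion. Total paths: C(36, 21) = 5567902560. Through P₁: C(13, 10)·C(23, 11) = 386694308. Through P₂: C(18, 12)·C(18, 9) = 902581680. Since P₁ is strictly southwest of P₂, a monotone path through both must visit P₁ then P₂; paths through both = C(13, 10)·C(5, 2)·C(18, 9) = 139053200. Avoid both = 5567902560 − 386694308 − 902581680 + 139053200 = 4417679772.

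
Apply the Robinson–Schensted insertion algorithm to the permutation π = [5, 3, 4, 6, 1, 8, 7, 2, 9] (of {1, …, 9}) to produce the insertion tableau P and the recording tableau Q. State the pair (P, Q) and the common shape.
P = [1, 2, 6, 7, 9] / [3, 4] / [5, 8];  Q = [1, 3, 4, 6, 9] / [2, 7] / [5, 8];  common shape = (5, 2, 2)

Row-insert the values π_1, π_2, … into P one at a time, bumping the leftmost entry strictly greater than the inserted value down to the next row. The recording tableau Q records, in position (i, j), the step at which that cell was added to P.
  Insert 5 (step 1): P = [5];  Q = [1]
  Insert 3 (step 2): P = [3] / [5];  Q = [1] / [2]
  Insert 4 (step 3): P = [3, 4] / [5];  Q = [1, 3] / [2]
  Insert 6 (step 4): P = [3, 4, 6] / [5];  Q = [1, 3, 4] / [2]
  Insert 1 (step 5): P = [1, 4, 6] / [3] / [5];  Q = [1, 3, 4] / [2] / [5]
  Insert 8 (step 6): P = [1, 4, 6, 8] / [3] / [5];  Q = [1, 3, 4, 6] / [2] / [5]
  Insert 7 (step 7): P = [1, 4, 6, 7] / [3, 8] / [5];  Q = [1, 3, 4, 6] / [2, 7] / [5]
  Insert 2 (step 8): P = [1, 2, 6, 7] / [3, 4] / [5, 8];  Q = [1, 3, 4, 6] / [2, 7] / [5, 8]
  Insert 9 (step 9): P = [1, 2, 6, 7, 9] / [3, 4] / [5, 8];  Q = [1, 3, 4, 6, 9] / [2, 7] / [5, 8]
Final shape: (5, 2, 2).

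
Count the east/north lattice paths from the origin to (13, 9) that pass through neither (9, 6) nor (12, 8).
Number of paths = 170405

Inclusion–exclusion. Total paths: C(22, 13) = 497420. Through P₁: C(15, 9)·C(7, 4) = 175175. Through P₂: C(20, 12)·C(2, 1) = 251940. Since P₁ is strictly southwest of P₂, a monotone path through both must visit P₁ then P₂; paths through both = C(15, 9)·C(5, 3)·C(2, 1) = 100100. Avoid both = 497420 − 175175 − 251940 + 100100 = 170405.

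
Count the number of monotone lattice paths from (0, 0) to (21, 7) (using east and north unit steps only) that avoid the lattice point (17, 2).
Number of paths = 1162494

Total paths from (0, 0) to (21, 7): C(28, 21) = 1184040. Paths through (17, 2): (paths (0, 0) → (17, 2)) × (paths (17, 2) → (21, 7)) = C(19, 17) · C(9, 4) = 171 · 126 = 21546. Avoidance count = 1184040 − 21546 = 1162494.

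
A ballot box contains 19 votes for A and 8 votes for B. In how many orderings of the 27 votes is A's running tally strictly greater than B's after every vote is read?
Strict-lead orderings = 904475

Total orderings of the 27 votes with 19 for A: C(27, 19) = 2220075. By the Bertrand ballot formula (Cycle Lemma / reflection principle), the number of orderings in which A is strictly ahead of B throughout is (p − q)/(p + q) · C(p + q, p) = (19 − 8)/(19 + 8) · 2220075 = 904475.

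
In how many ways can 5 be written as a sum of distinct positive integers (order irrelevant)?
q(5) = 3

List partitions of 5 into distinct parts: 5, 4+1, 3+2. There are q(5) = 3. (Euler: this equals the number of odd-part partitions of 5.)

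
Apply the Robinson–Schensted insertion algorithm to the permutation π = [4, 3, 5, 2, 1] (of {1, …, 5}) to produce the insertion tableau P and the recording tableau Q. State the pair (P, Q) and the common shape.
P = [1, 5] / [2] / [3] / [4];  Q = [1, 3] / [2] / [4] / [5];  common shape = (2, 1, 1, 1)

Row-insert the values π_1, π_2, … into P one at a time, bumping the leftmost entry strictly greater than the inserted value down to the next row. The recording tableau Q records, in position (i, j), the step at which that cell was added to P.
  Insert 4 (step 1): P = [4];  Q = [1]
  Insert 3 (step 2): P = [3] / [4];  Q = [1] / [2]
  Insert 5 (step 3): P = [3, 5] / [4];  Q = [1, 3] / [2]
  Insert 2 (step 4): P = [2, 5] / [3] / [4];  Q = [1, 3] / [2] / [4]
  Insert 1 (step 5): P = [1, 5] / [2] / [3] / [4];  Q = [1, 3] / [2] / [4] / [5]
Final shape: (2, 1, 1, 1).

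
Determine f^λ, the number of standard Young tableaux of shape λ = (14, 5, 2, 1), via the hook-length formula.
# SYT of shape (14, 5, 2, 1) = 11235840

Hook-length formula: f^λ = n! / Π hook(c), product over all cells c of the Young diagram. For λ = (14, 5, 2, 1), n = 22 boxes. Hook lengths by row (left-to-right, top-to-bottom): [17, 15, 13, 12, 11, 9, 8, 7, 6, 5, 4, 3, 2, 1]; [7, 5, 3, 2, 1]; [3, 1]; [1]. Product of hooks = 100037089152000. So f^λ = 22! / 100037089152000 = 1124000727777607680000 / 100037089152000 = 11235840.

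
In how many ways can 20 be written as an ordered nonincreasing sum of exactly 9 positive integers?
p(20, 9 parts) = 54

Partitions of n into exactly k parts are in bijection with partitions of n − k into at most k parts (subtract 1 from each part). So p(20, exactly 9) = p(11, parts ≤ 9). Computing via the recurrence p(m, j) = p(m, j−1) + p(m−j, j) gives 54.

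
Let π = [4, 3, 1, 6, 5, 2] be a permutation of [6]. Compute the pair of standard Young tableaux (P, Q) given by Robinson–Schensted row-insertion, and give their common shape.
P = [1, 2] / [3, 5] / [4, 6];  Q = [1, 4] / [2, 5] / [3, 6];  common shape = (2, 2, 2)

Row-insert the values π_1, π_2, … into P one at a time, bumping the leftmost entry strictly greater than the inserted value down to the next row. The recording tableau Q records, in position (i, j), the step at which that cell was added to P.
  Insert 4 (step 1): P = [4];  Q = [1]
  Insert 3 (step 2): P = [3] / [4];  Q = [1] / [2]
  Insert 1 (step 3): P = [1] / [3] / [4];  Q = [1] / [2] / [3]
  Insert 6 (step 4): P = [1, 6] / [3] / [4];  Q = [1, 4] / [2] / [3]
  Insert 5 (step 5): P = [1, 5] / [3, 6] / [4];  Q = [1, 4] / [2, 5] / [3]
  Insert 2 (step 6): P = [1, 2] / [3, 5] / [4, 6];  Q = [1, 4] / [2, 5] / [3, 6]
Final shape: (2, 2, 2).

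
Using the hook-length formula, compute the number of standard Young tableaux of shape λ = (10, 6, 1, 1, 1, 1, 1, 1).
# SYT of shape (10, 6, 1, 1, 1, 1, 1, 1) = 87867780

Hook-length formula: f^λ = n! / Π hook(c), product over all cells c of the Young diagram. For λ = (10, 6, 1, 1, 1, 1, 1, 1), n = 22 boxes. Hook lengths by row (left-to-right, top-to-bottom): [17, 10, 9, 8, 7, 6, 4, 3, 2, 1]; [12, 5, 4, 3, 2, 1]; [6]; [5]; [4]; [3]; [2]; [1]. Product of hooks = 12791955456000. So f^λ = 22! / 12791955456000 = 1124000727777607680000 / 12791955456000 = 87867780.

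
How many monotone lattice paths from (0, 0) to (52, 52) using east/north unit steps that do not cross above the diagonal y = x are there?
C_52 = 29869166945772625950142417512

These NE paths below the diagonal are counted by the Catalan number C_n = (1/(n + 1)) · C(2n, n). For n = 52: C_52 = (1/53) · C(104, 52) = 1583065848125949175357548128136/53 = 29869166945772625950142417512.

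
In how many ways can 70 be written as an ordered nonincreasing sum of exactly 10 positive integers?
p(70, 10 parts) = 195491

Partitions of n into exactly k parts are in bijection with partitions of n − k into at most k parts (subtract 1 from each part). So p(70, exactly 10) = p(60, parts ≤ 10). Computing via the recurrence p(m, j) = p(m, j−1) + p(m−j, j) gives 195491.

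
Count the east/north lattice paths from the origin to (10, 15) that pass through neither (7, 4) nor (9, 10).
Number of paths = 2649812

Inclusion–exclusion. Total paths: C(25, 10) = 3268760. Through P₁: C(11, 7)·C(14, 3) = 120120. Through P₂: C(19, 9)·C(6, 1) = 554268. Since P₁ is strictly southwest of P₂, a monotone path through both must visit P₁ then P₂; paths through both = C(11, 7)·C(8, 2)·C(6, 1) = 55440. Avoid both = 3268760 − 120120 − 554268 + 55440 = 2649812.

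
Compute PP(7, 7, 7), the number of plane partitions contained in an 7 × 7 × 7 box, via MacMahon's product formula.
PP(7, 7, 7) = 39405996318420160

Evaluate the triple product over i = 1..7, j = 1..7, k = 1..7. The factors are (2/1) · (3/2) · (4/3) · (5/4) · (6/5) · (7/6) · (8/7) · (3/2) · … (343 factors total). The numerators and denominators telescope so the product is an integer; carrying out the multiplication exactly gives PP(7, 7, 7) = 39405996318420160.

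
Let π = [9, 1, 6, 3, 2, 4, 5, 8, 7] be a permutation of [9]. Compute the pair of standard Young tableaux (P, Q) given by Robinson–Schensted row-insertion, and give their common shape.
P = [1, 2, 4, 5, 7] / [3, 8] / [6] / [9];  Q = [1, 3, 6, 7, 8] / [2, 9] / [4] / [5];  common shape = (5, 2, 1, 1)

Row-insert the values π_1, π_2, … into P one at a time, bumping the leftmost entry strictly greater than the inserted value down to the next row. The recording tableau Q records, in position (i, j), the step at which that cell was added to P.
  Insert 9 (step 1): P = [9];  Q = [1]
  Insert 1 (step 2): P = [1] / [9];  Q = [1] / [2]
  Insert 6 (step 3): P = [1, 6] / [9];  Q = [1, 3] / [2]
  Insert 3 (step 4): P = [1, 3] / [6] / [9];  Q = [1, 3] / [2] / [4]
  Insert 2 (step 5): P = [1, 2] / [3] / [6] / [9];  Q = [1, 3] / [2] / [4] / [5]
  Insert 4 (step 6): P = [1, 2, 4] / [3] / [6] / [9];  Q = [1, 3, 6] / [2] / [4] / [5]
  Insert 5 (step 7): P = [1, 2, 4, 5] / [3] / [6] / [9];  Q = [1, 3, 6, 7] / [2] / [4] / [5]
  Insert 8 (step 8): P = [1, 2, 4, 5, 8] / [3] / [6] / [9];  Q = [1, 3, 6, 7, 8] / [2] / [4] / [5]
  Insert 7 (step 9): P = [1, 2, 4, 5, 7] / [3, 8] / [6] / [9];  Q = [1, 3, 6, 7, 8] / [2, 9] / [4] / [5]
Final shape: (5, 2, 1, 1).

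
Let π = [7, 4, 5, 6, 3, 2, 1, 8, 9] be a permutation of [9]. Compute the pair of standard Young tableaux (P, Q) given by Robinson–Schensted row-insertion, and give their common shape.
P = [1, 5, 6, 8, 9] / [2] / [3] / [4] / [7];  Q = [1, 3, 4, 8, 9] / [2] / [5] / [6] / [7];  common shape = (5, 1, 1, 1, 1)

Row-insert the values π_1, π_2, … into P one at a time, bumping the leftmost entry strictly greater than the inserted value down to the next row. The recording tableau Q records, in position (i, j), the step at which that cell was added to P.
  Insert 7 (step 1): P = [7];  Q = [1]
  Insert 4 (step 2): P = [4] / [7];  Q = [1] / [2]
  Insert 5 (step 3): P = [4, 5] / [7];  Q = [1, 3] / [2]
  Insert 6 (step 4): P = [4, 5, 6] / [7];  Q = [1, 3, 4] / [2]
  Insert 3 (step 5): P = [3, 5, 6] / [4] / [7];  Q = [1, 3, 4] / [2] / [5]
  Insert 2 (step 6): P = [2, 5, 6] / [3] / [4] / [7];  Q = [1, 3, 4] / [2] / [5] / [6]
  Insert 1 (step 7): P = [1, 5, 6] / [2] / [3] / [4] / [7];  Q = [1, 3, 4] / [2] / [5] / [6] / [7]
  Insert 8 (step 8): P = [1, 5, 6, 8] / [2] / [3] / [4] / [7];  Q = [1, 3, 4, 8] / [2] / [5] / [6] / [7]
  Insert 9 (step 9): P = [1, 5, 6, 8, 9] / [2] / [3] / [4] / [7];  Q = [1, 3, 4, 8, 9] / [2] / [5] / [6] / [7]
Final shape: (5, 1, 1, 1, 1).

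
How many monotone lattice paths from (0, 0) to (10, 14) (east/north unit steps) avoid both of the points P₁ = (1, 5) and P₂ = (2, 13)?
Number of paths = 1669077

Inclusion–exclusion. Total paths: C(24, 10) = 1961256. Through P₁: C(6, 1)·C(18, 9) = 291720. Through P₂: C(15, 2)·C(9, 8) = 945. Since P₁ is strictly southwest of P₂, a monotone path through both must visit P₁ then P₂; paths through both = C(6, 1)·C(9, 1)·C(9, 8) = 486. Avoid both = 1961256 − 291720 − 945 + 486 = 1669077.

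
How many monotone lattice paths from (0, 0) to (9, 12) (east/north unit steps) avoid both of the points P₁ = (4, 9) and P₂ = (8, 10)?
Number of paths = 133341

Inclusion–exclusion. Total paths: C(21, 9) = 293930. Through P₁: C(13, 4)·C(8, 5) = 40040. Through P₂: C(18, 8)·C(3, 1) = 131274. Since P₁ is strictly southwest of P₂, a monotone path through both must visit P₁ then P₂; paths through both = C(13, 4)·C(5, 4)·C(3, 1) = 10725. Avoid both = 293930 − 40040 − 131274 + 10725 = 133341.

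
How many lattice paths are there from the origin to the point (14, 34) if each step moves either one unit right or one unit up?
Number of paths = 482320623240

A monotone lattice path from (0, 0) to (14, 34) consists of 14 east steps and 34 north steps in some order, so it is determined by which 14 of the 48 steps are east. The count is C(48, 14) = 482320623240.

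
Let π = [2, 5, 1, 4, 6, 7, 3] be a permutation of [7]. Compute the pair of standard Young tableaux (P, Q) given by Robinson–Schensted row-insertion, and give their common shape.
P = [1, 3, 6, 7] / [2, 4] / [5];  Q = [1, 2, 5, 6] / [3, 4] / [7];  common shape = (4, 2, 1)

Row-insert the values π_1, π_2, … into P one at a time, bumping the leftmost entry strictly greater than the inserted value down to the next row. The recording tableau Q records, in position (i, j), the step at which that cell was added to P.
  Insert 2 (step 1): P = [2];  Q = [1]
  Insert 5 (step 2): P = [2, 5];  Q = [1, 2]
  Insert 1 (step 3): P = [1, 5] / [2];  Q = [1, 2] / [3]
  Insert 4 (step 4): P = [1, 4] / [2, 5];  Q = [1, 2] / [3, 4]
  Insert 6 (step 5): P = [1, 4, 6] / [2, 5];  Q = [1, 2, 5] / [3, 4]
  Insert 7 (step 6): P = [1, 4, 6, 7] / [2, 5];  Q = [1, 2, 5, 6] / [3, 4]
  Insert 3 (step 7): P = [1, 3, 6, 7] / [2, 4] / [5];  Q = [1, 2, 5, 6] / [3, 4] / [7]
Final shape: (4, 2, 1).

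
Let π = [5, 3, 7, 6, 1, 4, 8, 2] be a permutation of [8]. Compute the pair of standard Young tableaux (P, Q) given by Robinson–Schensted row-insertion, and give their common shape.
P = [1, 2, 8] / [3, 4] / [5, 6] / [7];  Q = [1, 3, 7] / [2, 4] / [5, 6] / [8];  common shape = (3, 2, 2, 1)

Row-insert the values π_1, π_2, … into P one at a time, bumping the leftmost entry strictly greater than the inserted value down to the next row. The recording tableau Q records, in position (i, j), the step at which that cell was added to P.
  Insert 5 (step 1): P = [5];  Q = [1]
  Insert 3 (step 2): P = [3] / [5];  Q = [1] / [2]
  Insert 7 (step 3): P = [3, 7] / [5];  Q = [1, 3] / [2]
  Insert 6 (step 4): P = [3, 6] / [5, 7];  Q = [1, 3] / [2, 4]
  Insert 1 (step 5): P = [1, 6] / [3, 7] / [5];  Q = [1, 3] / [2, 4] / [5]
  Insert 4 (step 6): P = [1, 4] / [3, 6] / [5, 7];  Q = [1, 3] / [2, 4] / [5, 6]
  Insert 8 (step 7): P = [1, 4, 8] / [3, 6] / [5, 7];  Q = [1, 3, 7] / [2, 4] / [5, 6]
  Insert 2 (step 8): P = [1, 2, 8] / [3, 4] / [5, 6] / [7];  Q = [1, 3, 7] / [2, 4] / [5, 6] / [8]
Final shape: (3, 2, 2, 1).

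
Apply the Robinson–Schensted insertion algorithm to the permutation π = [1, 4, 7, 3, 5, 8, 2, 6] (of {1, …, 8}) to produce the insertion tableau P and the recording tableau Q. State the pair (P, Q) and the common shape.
P = [1, 2, 5, 6] / [3, 7, 8] / [4];  Q = [1, 2, 3, 6] / [4, 5, 8] / [7];  common shape = (4, 3, 1)

Row-insert the values π_1, π_2, … into P one at a time, bumping the leftmost entry strictly greater than the inserted value down to the next row. The recording tableau Q records, in position (i, j), the step at which that cell was added to P.
  Insert 1 (step 1): P = [1];  Q = [1]
  Insert 4 (step 2): P = [1, 4];  Q = [1, 2]
  Insert 7 (step 3): P = [1, 4, 7];  Q = [1, 2, 3]
  Insert 3 (step 4): P = [1, 3, 7] / [4];  Q = [1, 2, 3] / [4]
  Insert 5 (step 5): P = [1, 3, 5] / [4, 7];  Q = [1, 2, 3] / [4, 5]
  Insert 8 (step 6): P = [1, 3, 5, 8] / [4, 7];  Q = [1, 2, 3, 6] / [4, 5]
  Insert 2 (step 7): P = [1, 2, 5, 8] / [3, 7] / [4];  Q = [1, 2, 3, 6] / [4, 5] / [7]
  Insert 6 (step 8): P = [1, 2, 5, 6] / [3, 7, 8] / [4];  Q = [1, 2, 3, 6] / [4, 5, 8] / [7]
Final shape: (4, 3, 1).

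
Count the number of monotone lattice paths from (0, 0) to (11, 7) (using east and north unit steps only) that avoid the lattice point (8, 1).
Number of paths = 31068

Total paths from (0, 0) to (11, 7): C(18, 11) = 31824. Paths through (8, 1): (paths (0, 0) → (8, 1)) × (paths (8, 1) → (11, 7)) = C(9, 8) · C(9, 3) = 9 · 84 = 756. Avoidance count = 31824 − 756 = 31068.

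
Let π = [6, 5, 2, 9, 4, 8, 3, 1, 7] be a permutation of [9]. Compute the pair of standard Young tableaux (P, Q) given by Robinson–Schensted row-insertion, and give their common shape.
P = [1, 3, 7] / [2, 8] / [4, 9] / [5] / [6];  Q = [1, 4, 6] / [2, 5] / [3, 9] / [7] / [8];  common shape = (3, 2, 2, 1, 1)

Row-insert the values π_1, π_2, … into P one at a time, bumping the leftmost entry strictly greater than the inserted value down to the next row. The recording tableau Q records, in position (i, j), the step at which that cell was added to P.
  Insert 6 (step 1): P = [6];  Q = [1]
  Insert 5 (step 2): P = [5] / [6];  Q = [1] / [2]
  Insert 2 (step 3): P = [2] / [5] / [6];  Q = [1] / [2] / [3]
  Insert 9 (step 4): P = [2, 9] / [5] / [6];  Q = [1, 4] / [2] / [3]
  Insert 4 (step 5): P = [2, 4] / [5, 9] / [6];  Q = [1, 4] / [2, 5] / [3]
  Insert 8 (step 6): P = [2, 4, 8] / [5, 9] / [6];  Q = [1, 4, 6] / [2, 5] / [3]
  Insert 3 (step 7): P = [2, 3, 8] / [4, 9] / [5] / [6];  Q = [1, 4, 6] / [2, 5] / [3] / [7]
  Insert 1 (step 8): P = [1, 3, 8] / [2, 9] / [4] / [5] / [6];  Q = [1, 4, 6] / [2, 5] / [3] / [7] / [8]
  Insert 7 (step 9): P = [1, 3, 7] / [2, 8] / [4, 9] / [5] / [6];  Q = [1, 4, 6] / [2, 5] / [3, 9] / [7] / [8]
Final shape: (3, 2, 2, 1, 1).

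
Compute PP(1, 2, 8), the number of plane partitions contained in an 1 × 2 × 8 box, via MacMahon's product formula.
PP(1, 2, 8) = 45

Evaluate the triple product over i = 1..1, j = 1..2, k = 1..8. The factors are (2/1) · (3/2) · (4/3) · (5/4) · (6/5) · (7/6) · (8/7) · (9/8) · … (16 factors total). The numerators and denominators telescope so the product is an integer; carrying out the multiplication exactly gives PP(1, 2, 8) = 45.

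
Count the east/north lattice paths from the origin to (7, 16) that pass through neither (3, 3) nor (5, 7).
Number of paths = 170497

Inclusion–exclusion. Total paths: C(23, 7) = 245157. Through P₁: C(6, 3)·C(17, 4) = 47600. Through P₂: C(12, 5)·C(11, 2) = 43560. Since P₁ is strictly southwest of P₂, a monotone path through both must visit P₁ then P₂; paths through both = C(6, 3)·C(6, 2)·C(11, 2) = 16500. Avoid both = 245157 − 47600 − 43560 + 16500 = 170497.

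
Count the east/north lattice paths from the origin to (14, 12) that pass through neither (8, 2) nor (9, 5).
Number of paths = 7854316

Inclusion–exclusion. Total paths: C(26, 14) = 9657700. Through P₁: C(10, 8)·C(16, 6) = 360360. Through P₂: C(14, 9)·C(12, 5) = 1585584. Since P₁ is strictly southwest of P₂, a monotone path through both must visit P₁ then P₂; paths through both = C(10, 8)·C(4, 1)·C(12, 5) = 142560. Avoid both = 9657700 − 360360 − 1585584 + 142560 = 7854316.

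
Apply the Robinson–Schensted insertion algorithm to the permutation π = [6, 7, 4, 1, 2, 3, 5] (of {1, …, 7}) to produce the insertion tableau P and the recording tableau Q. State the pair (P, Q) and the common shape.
P = [1, 2, 3, 5] / [4, 7] / [6];  Q = [1, 2, 6, 7] / [3, 5] / [4];  common shape = (4, 2, 1)

Row-insert the values π_1, π_2, … into P one at a time, bumping the leftmost entry strictly greater than the inserted value down to the next row. The recording tableau Q records, in position (i, j), the step at which that cell was added to P.
  Insert 6 (step 1): P = [6];  Q = [1]
  Insert 7 (step 2): P = [6, 7];  Q = [1, 2]
  Insert 4 (step 3): P = [4, 7] / [6];  Q = [1, 2] / [3]
  Insert 1 (step 4): P = [1, 7] / [4] / [6];  Q = [1, 2] / [3] / [4]
  Insert 2 (step 5): P = [1, 2] / [4, 7] / [6];  Q = [1, 2] / [3, 5] / [4]
  Insert 3 (step 6): P = [1, 2, 3] / [4, 7] / [6];  Q = [1, 2, 6] / [3, 5] / [4]
  Insert 5 (step 7): P = [1, 2, 3, 5] / [4, 7] / [6];  Q = [1, 2, 6, 7] / [3, 5] / [4]
Final shape: (4, 2, 1).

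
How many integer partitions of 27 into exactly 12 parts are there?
p(27, 12 parts) = 172

Partitions of n into exactly k parts are in bijection with partitions of n − k into at most k parts (subtract 1 from each part). So p(27, exactly 12) = p(15, parts ≤ 12). Computing via the recurrence p(m, j) = p(m, j−1) + p(m−j, j) gives 172.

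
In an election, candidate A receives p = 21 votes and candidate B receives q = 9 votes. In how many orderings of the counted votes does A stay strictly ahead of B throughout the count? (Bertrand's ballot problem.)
Strict-lead orderings = 5722860

Total orderings of the 30 votes with 21 for A: C(30, 21) = 14307150. By the Bertrand ballot formula (Cycle Lemma / reflection principle), the number of orderings in which A is strictly ahead of B throughout is (p − q)/(p + q) · C(p + q, p) = (21 − 9)/(21 + 9) · 14307150 = 5722860.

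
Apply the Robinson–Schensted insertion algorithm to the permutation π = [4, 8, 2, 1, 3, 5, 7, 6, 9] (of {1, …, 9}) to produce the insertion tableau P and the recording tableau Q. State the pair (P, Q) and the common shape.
P = [1, 3, 5, 6, 9] / [2, 7] / [4, 8];  Q = [1, 2, 6, 7, 9] / [3, 5] / [4, 8];  common shape = (5, 2, 2)

Row-insert the values π_1, π_2, … into P one at a time, bumping the leftmost entry strictly greater than the inserted value down to the next row. The recording tableau Q records, in position (i, j), the step at which that cell was added to P.
  Insert 4 (step 1): P = [4];  Q = [1]
  Insert 8 (step 2): P = [4, 8];  Q = [1, 2]
  Insert 2 (step 3): P = [2, 8] / [4];  Q = [1, 2] / [3]
  Insert 1 (step 4): P = [1, 8] / [2] / [4];  Q = [1, 2] / [3] / [4]
  Insert 3 (step 5): P = [1, 3] / [2, 8] / [4];  Q = [1, 2] / [3, 5] / [4]
  Insert 5 (step 6): P = [1, 3, 5] / [2, 8] / [4];  Q = [1, 2, 6] / [3, 5] / [4]
  Insert 7 (step 7): P = [1, 3, 5, 7] / [2, 8] / [4];  Q = [1, 2, 6, 7] / [3, 5] / [4]
  Insert 6 (step 8): P = [1, 3, 5, 6] / [2, 7] / [4, 8];  Q = [1, 2, 6, 7] / [3, 5] / [4, 8]
  Insert 9 (step 9): P = [1, 3, 5, 6, 9] / [2, 7] / [4, 8];  Q = [1, 2, 6, 7, 9] / [3, 5] / [4, 8]
Final shape: (5, 2, 2).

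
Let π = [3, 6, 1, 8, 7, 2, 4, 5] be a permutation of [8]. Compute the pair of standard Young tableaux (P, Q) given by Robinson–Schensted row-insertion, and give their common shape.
P = [1, 2, 4, 5] / [3, 6, 7] / [8];  Q = [1, 2, 4, 8] / [3, 5, 7] / [6];  common shape = (4, 3, 1)

Row-insert the values π_1, π_2, … into P one at a time, bumping the leftmost entry strictly greater than the inserted value down to the next row. The recording tableau Q records, in position (i, j), the step at which that cell was added to P.
  Insert 3 (step 1): P = [3];  Q = [1]
  Insert 6 (step 2): P = [3, 6];  Q = [1, 2]
  Insert 1 (step 3): P = [1, 6] / [3];  Q = [1, 2] / [3]
  Insert 8 (step 4): P = [1, 6, 8] / [3];  Q = [1, 2, 4] / [3]
  Insert 7 (step 5): P = [1, 6, 7] / [3, 8];  Q = [1, 2, 4] / [3, 5]
  Insert 2 (step 6): P = [1, 2, 7] / [3, 6] / [8];  Q = [1, 2, 4] / [3, 5] / [6]
  Insert 4 (step 7): P = [1, 2, 4] / [3, 6, 7] / [8];  Q = [1, 2, 4] / [3, 5, 7] / [6]
  Insert 5 (step 8): P = [1, 2, 4, 5] / [3, 6, 7] / [8];  Q = [1, 2, 4, 8] / [3, 5, 7] / [6]
Final shape: (4, 3, 1).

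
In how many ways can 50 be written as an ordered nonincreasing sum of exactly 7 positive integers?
p(50, 7 parts) = 8946

Partitions of n into exactly k parts are in bijection with partitions of n − k into at most k parts (subtract 1 from each part). So p(50, exactly 7) = p(43, parts ≤ 7). Computing via the recurrence p(m, j) = p(m, j−1) + p(m−j, j) gives 8946.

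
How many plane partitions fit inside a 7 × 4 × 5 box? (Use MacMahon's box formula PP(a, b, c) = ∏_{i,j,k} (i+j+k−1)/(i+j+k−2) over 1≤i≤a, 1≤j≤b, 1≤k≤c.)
PP(7, 4, 5) = 868489479

Evaluate the triple product over i = 1..7, j = 1..4, k = 1..5. The factors are (2/1) · (3/2) · (4/3) · (5/4) · (6/5) · (3/2) · (4/3) · (5/4) · … (140 factors total). The numerators and denominators telescope so the product is an integer; carrying out the multiplication exactly gives PP(7, 4, 5) = 868489479.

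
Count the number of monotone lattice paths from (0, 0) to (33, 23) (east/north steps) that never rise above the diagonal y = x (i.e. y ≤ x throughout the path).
Number of paths = 1024713341952300

By the reflection principle (André's argument), the number of monotone paths to (33, 23) with n ≤ m that never go above y = x is C(56, 33) − C(56, 34) = 3167295784216200 − 2142582442263900 = 1024713341952300.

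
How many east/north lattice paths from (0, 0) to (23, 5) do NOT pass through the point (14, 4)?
Number of paths = 67680

Total paths from (0, 0) to (23, 5): C(28, 23) = 98280. Paths through (14, 4): (paths (0, 0) → (14, 4)) × (paths (14, 4) → (23, 5)) = C(18, 14) · C(10, 9) = 3060 · 10 = 30600. Avoidance count = 98280 − 30600 = 67680.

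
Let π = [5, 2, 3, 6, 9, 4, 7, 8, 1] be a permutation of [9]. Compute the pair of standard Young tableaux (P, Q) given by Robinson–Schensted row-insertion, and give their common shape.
P = [1, 3, 4, 7, 8] / [2, 6, 9] / [5];  Q = [1, 3, 4, 5, 8] / [2, 6, 7] / [9];  common shape = (5, 3, 1)

Row-insert the values π_1, π_2, … into P one at a time, bumping the leftmost entry strictly greater than the inserted value down to the next row. The recording tableau Q records, in position (i, j), the step at which that cell was added to P.
  Insert 5 (step 1): P = [5];  Q = [1]
  Insert 2 (step 2): P = [2] / [5];  Q = [1] / [2]
  Insert 3 (step 3): P = [2, 3] / [5];  Q = [1, 3] / [2]
  Insert 6 (step 4): P = [2, 3, 6] / [5];  Q = [1, 3, 4] / [2]
  Insert 9 (step 5): P = [2, 3, 6, 9] / [5];  Q = [1, 3, 4, 5] / [2]
  Insert 4 (step 6): P = [2, 3, 4, 9] / [5, 6];  Q = [1, 3, 4, 5] / [2, 6]
  Insert 7 (step 7): P = [2, 3, 4, 7] / [5, 6, 9];  Q = [1, 3, 4, 5] / [2, 6, 7]
  Insert 8 (step 8): P = [2, 3, 4, 7, 8] / [5, 6, 9];  Q = [1, 3, 4, 5, 8] / [2, 6, 7]
  Insert 1 (step 9): P = [1, 3, 4, 7, 8] / [2, 6, 9] / [5];  Q = [1, 3, 4, 5, 8] / [2, 6, 7] / [9]
Final shape: (5, 3, 1).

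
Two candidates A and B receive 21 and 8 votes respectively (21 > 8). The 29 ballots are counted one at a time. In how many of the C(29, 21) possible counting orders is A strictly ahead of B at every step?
Strict-lead orderings = 1924065

Total orderings of the 29 votes with 21 for A: C(29, 21) = 4292145. By the Bertrand ballot formula (Cycle Lemma / reflection principle), the number of orderings in which A is strictly ahead of B throughout is (p − q)/(p + q) · C(p + q, p) = (21 − 8)/(21 + 8) · 4292145 = 1924065.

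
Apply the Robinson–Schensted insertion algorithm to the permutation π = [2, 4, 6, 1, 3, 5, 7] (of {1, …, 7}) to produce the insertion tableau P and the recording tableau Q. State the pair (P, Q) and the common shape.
P = [1, 3, 5, 7] / [2, 4, 6];  Q = [1, 2, 3, 7] / [4, 5, 6];  common shape = (4, 3)

Row-insert the values π_1, π_2, … into P one at a time, bumping the leftmost entry strictly greater than the inserted value down to the next row. The recording tableau Q records, in position (i, j), the step at which that cell was added to P.
  Insert 2 (step 1): P = [2];  Q = [1]
  Insert 4 (step 2): P = [2, 4];  Q = [1, 2]
  Insert 6 (step 3): P = [2, 4, 6];  Q = [1, 2, 3]
  Insert 1 (step 4): P = [1, 4, 6] / [2];  Q = [1, 2, 3] / [4]
  Insert 3 (step 5): P = [1, 3, 6] / [2, 4];  Q = [1, 2, 3] / [4, 5]
  Insert 5 (step 6): P = [1, 3, 5] / [2, 4, 6];  Q = [1, 2, 3] / [4, 5, 6]
  Insert 7 (step 7): P = [1, 3, 5, 7] / [2, 4, 6];  Q = [1, 2, 3, 7] / [4, 5, 6]
Final shape: (4, 3).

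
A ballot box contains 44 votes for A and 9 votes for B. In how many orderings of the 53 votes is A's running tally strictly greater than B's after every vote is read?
Strict-lead orderings = 2926537250

Total orderings of the 53 votes with 44 for A: C(53, 44) = 4431613550. By the Bertrand ballot formula (Cycle Lemma / reflection principle), the number of orderings in which A is strictly ahead of B throughout is (p − q)/(p + q) · C(p + q, p) = (44 − 9)/(44 + 9) · 4431613550 = 2926537250.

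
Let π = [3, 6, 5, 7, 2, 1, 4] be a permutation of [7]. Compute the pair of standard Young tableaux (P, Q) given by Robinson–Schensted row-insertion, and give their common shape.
P = [1, 4, 7] / [2, 5] / [3] / [6];  Q = [1, 2, 4] / [3, 7] / [5] / [6];  common shape = (3, 2, 1, 1)

Row-insert the values π_1, π_2, … into P one at a time, bumping the leftmost entry strictly greater than the inserted value down to the next row. The recording tableau Q records, in position (i, j), the step at which that cell was added to P.
  Insert 3 (step 1): P = [3];  Q = [1]
  Insert 6 (step 2): P = [3, 6];  Q = [1, 2]
  Insert 5 (step 3): P = [3, 5] / [6];  Q = [1, 2] / [3]
  Insert 7 (step 4): P = [3, 5, 7] / [6];  Q = [1, 2, 4] / [3]
  Insert 2 (step 5): P = [2, 5, 7] / [3] / [6];  Q = [1, 2, 4] / [3] / [5]
  Insert 1 (step 6): P = [1, 5, 7] / [2] / [3] / [6];  Q = [1, 2, 4] / [3] / [5] / [6]
  Insert 4 (step 7): P = [1, 4, 7] / [2, 5] / [3] / [6];  Q = [1, 2, 4] / [3, 7] / [5] / [6]
Final shape: (3, 2, 1, 1).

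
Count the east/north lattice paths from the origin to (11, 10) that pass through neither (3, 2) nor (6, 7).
Number of paths = 159280

Inclusion–exclusion. Total paths: C(21, 11) = 352716. Through P₁: C(5, 3)·C(16, 8) = 128700. Through P₂: C(13, 6)·C(8, 5) = 96096. Since P₁ is strictly southwest of P₂, a monotone path through both must visit P₁ then P₂; paths through both = C(5, 3)·C(8, 3)·C(8, 5) = 31360. Avoid both = 352716 − 128700 − 96096 + 31360 = 159280.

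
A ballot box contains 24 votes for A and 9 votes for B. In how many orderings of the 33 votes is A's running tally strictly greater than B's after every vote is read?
Strict-lead orderings = 17530500

Total orderings of the 33 votes with 24 for A: C(33, 24) = 38567100. By the Bertrand ballot formula (Cycle Lemma / reflection principle), the number of orderings in which A is strictly ahead of B throughout is (p − q)/(p + q) · C(p + q, p) = (24 − 9)/(24 + 9) · 38567100 = 17530500.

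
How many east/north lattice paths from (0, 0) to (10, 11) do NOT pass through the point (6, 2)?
Number of paths = 332696

Total paths from (0, 0) to (10, 11): C(21, 10) = 352716. Paths through (6, 2): (paths (0, 0) → (6, 2)) × (paths (6, 2) → (10, 11)) = C(8, 6) · C(13, 4) = 28 · 715 = 20020. Avoidance count = 352716 − 20020 = 332696.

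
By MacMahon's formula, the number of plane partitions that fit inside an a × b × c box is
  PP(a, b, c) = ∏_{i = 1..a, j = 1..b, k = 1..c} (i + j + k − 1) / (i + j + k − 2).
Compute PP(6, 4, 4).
PP(6, 4, 4) = 9343620

Evaluate the triple product over i = 1..6, j = 1..4, k = 1..4. The factors are (2/1) · (3/2) · (4/3) · (5/4) · (3/2) · (4/3) · (5/4) · (6/5) · … (96 factors total). The numerators and denominators telescope so the product is an integer; carrying out the multiplication exactly gives PP(6, 4, 4) = 9343620.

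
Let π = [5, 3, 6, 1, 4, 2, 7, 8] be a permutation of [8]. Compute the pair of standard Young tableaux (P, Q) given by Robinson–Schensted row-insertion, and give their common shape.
P = [1, 2, 7, 8] / [3, 4] / [5, 6];  Q = [1, 3, 7, 8] / [2, 5] / [4, 6];  common shape = (4, 2, 2)

Row-insert the values π_1, π_2, … into P one at a time, bumping the leftmost entry strictly greater than the inserted value down to the next row. The recording tableau Q records, in position (i, j), the step at which that cell was added to P.
  Insert 5 (step 1): P = [5];  Q = [1]
  Insert 3 (step 2): P = [3] / [5];  Q = [1] / [2]
  Insert 6 (step 3): P = [3, 6] / [5];  Q = [1, 3] / [2]
  Insert 1 (step 4): P = [1, 6] / [3] / [5];  Q = [1, 3] / [2] / [4]
  Insert 4 (step 5): P = [1, 4] / [3, 6] / [5];  Q = [1, 3] / [2, 5] / [4]
  Insert 2 (step 6): P = [1, 2] / [3, 4] / [5, 6];  Q = [1, 3] / [2, 5] / [4, 6]
  Insert 7 (step 7): P = [1, 2, 7] / [3, 4] / [5, 6];  Q = [1, 3, 7] / [2, 5] / [4, 6]
  Insert 8 (step 8): P = [1, 2, 7, 8] / [3, 4] / [5, 6];  Q = [1, 3, 7, 8] / [2, 5] / [4, 6]
Final shape: (4, 2, 2).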